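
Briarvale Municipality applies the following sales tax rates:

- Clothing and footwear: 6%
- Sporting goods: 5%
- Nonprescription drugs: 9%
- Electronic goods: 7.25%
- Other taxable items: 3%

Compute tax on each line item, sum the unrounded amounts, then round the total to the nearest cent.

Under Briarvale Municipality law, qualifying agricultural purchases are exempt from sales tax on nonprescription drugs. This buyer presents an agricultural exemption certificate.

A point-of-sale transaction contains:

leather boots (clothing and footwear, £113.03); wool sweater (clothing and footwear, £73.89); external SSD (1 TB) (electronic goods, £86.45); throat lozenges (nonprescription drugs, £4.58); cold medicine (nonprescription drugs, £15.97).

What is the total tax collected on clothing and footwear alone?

£11.22

Leather boots £113.03: clothing and footwear → 6% → £6.7818
Wool sweater £73.89: clothing and footwear → 6% → £4.4334
Tax on clothing and footwear: unrounded sum = £11.2152 → £11.22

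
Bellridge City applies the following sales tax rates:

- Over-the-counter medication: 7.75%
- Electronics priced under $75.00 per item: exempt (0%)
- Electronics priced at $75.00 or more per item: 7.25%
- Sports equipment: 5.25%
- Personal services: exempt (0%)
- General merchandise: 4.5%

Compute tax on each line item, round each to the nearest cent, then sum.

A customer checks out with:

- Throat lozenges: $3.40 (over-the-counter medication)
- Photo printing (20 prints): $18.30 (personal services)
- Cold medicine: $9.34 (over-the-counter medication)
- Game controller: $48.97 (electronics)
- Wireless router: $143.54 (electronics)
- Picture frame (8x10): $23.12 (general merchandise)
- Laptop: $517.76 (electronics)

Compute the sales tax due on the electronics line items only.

Game controller $48.97: electronics, under $75.00 → 0% → $0.00
Wireless router $143.54: electronics, $75.00 or more → 7.25% → $10.41
Laptop $517.76: electronics, $75.00 or more → 7.25% → $37.54
Tax on electronics = $0.00 + $10.41 + $37.54 = $47.95

$47.95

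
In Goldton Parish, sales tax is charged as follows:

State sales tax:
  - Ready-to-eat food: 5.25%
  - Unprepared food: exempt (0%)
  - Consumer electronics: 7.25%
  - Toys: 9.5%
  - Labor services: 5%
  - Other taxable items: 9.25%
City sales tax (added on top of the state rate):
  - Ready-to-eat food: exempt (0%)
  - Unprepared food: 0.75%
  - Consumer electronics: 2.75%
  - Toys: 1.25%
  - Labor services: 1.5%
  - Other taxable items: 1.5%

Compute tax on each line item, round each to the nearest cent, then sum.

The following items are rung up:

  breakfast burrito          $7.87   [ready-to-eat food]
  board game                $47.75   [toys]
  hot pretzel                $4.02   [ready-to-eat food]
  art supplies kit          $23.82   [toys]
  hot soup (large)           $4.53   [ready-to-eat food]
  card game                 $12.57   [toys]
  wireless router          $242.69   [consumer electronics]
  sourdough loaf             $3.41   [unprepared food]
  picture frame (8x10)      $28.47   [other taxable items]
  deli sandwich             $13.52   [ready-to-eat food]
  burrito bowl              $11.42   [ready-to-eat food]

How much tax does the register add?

Breakfast burrito $7.87: ready-to-eat food → 5.25% + 0% city = 5.25% → $0.41
Board game $47.75: toys → 9.5% + 1.25% city = 10.75% → $5.13
Hot pretzel $4.02: ready-to-eat food → 5.25% + 0% city = 5.25% → $0.21
Art supplies kit $23.82: toys → 9.5% + 1.25% city = 10.75% → $2.56
Hot soup (large) $4.53: ready-to-eat food → 5.25% + 0% city = 5.25% → $0.24
Card game $12.57: toys → 9.5% + 1.25% city = 10.75% → $1.35
Wireless router $242.69: consumer electronics → 7.25% + 2.75% city = 10% → $24.27
Sourdough loaf $3.41: unprepared food → 0% + 0.75% city = 0.75% → $0.03
Picture frame (8x10) $28.47: other taxable items → 9.25% + 1.5% city = 10.75% → $3.06
Deli sandwich $13.52: ready-to-eat food → 5.25% + 0% city = 5.25% → $0.71
Burrito bowl $11.42: ready-to-eat food → 5.25% + 0% city = 5.25% → $0.60
Total tax = $0.41 + $5.13 + $0.21 + $2.56 + $0.24 + $1.35 + $24.27 + $0.03 + $3.06 + $0.71 + $0.60 = $38.57

$38.57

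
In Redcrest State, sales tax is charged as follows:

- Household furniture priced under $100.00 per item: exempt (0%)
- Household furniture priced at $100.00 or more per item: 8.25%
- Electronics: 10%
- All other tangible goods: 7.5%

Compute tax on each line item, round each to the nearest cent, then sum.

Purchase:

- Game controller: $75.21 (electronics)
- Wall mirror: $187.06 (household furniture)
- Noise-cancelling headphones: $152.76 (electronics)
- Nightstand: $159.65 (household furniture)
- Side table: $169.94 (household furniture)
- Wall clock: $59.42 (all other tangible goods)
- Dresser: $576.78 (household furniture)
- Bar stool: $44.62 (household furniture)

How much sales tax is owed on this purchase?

$117.46

Game controller $75.21: electronics → 10% → $7.52
Wall mirror $187.06: household furniture, $100.00 or more → 8.25% → $15.43
Noise-cancelling headphones $152.76: electronics → 10% → $15.28
Nightstand $159.65: household furniture, $100.00 or more → 8.25% → $13.17
Side table $169.94: household furniture, $100.00 or more → 8.25% → $14.02
Wall clock $59.42: all other tangible goods → 7.5% → $4.46
Dresser $576.78: household furniture, $100.00 or more → 8.25% → $47.58
Bar stool $44.62: household furniture, under $100.00 → 0% → $0.00
Total tax = $7.52 + $15.43 + $15.28 + $13.17 + $14.02 + $4.46 + $47.58 = $117.46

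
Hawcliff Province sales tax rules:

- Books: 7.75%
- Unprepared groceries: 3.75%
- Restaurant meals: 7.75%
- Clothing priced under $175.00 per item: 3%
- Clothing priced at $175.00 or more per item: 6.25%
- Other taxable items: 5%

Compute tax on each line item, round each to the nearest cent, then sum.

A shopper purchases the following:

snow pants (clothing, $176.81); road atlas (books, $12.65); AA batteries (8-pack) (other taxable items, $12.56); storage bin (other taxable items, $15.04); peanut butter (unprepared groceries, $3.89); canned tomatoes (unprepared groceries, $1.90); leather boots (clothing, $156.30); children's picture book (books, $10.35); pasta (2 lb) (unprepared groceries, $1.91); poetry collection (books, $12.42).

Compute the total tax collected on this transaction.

$20.15

Snow pants $176.81: clothing, $175.00 or more → 6.25% → $11.05
Road atlas $12.65: books → 7.75% → $0.98
AA batteries (8-pack) $12.56: other taxable items → 5% → $0.63
Storage bin $15.04: other taxable items → 5% → $0.75
Peanut butter $3.89: unprepared groceries → 3.75% → $0.15
Canned tomatoes $1.90: unprepared groceries → 3.75% → $0.07
Leather boots $156.30: clothing, under $175.00 → 3% → $4.69
Children's picture book $10.35: books → 7.75% → $0.80
Pasta (2 lb) $1.91: unprepared groceries → 3.75% → $0.07
Poetry collection $12.42: books → 7.75% → $0.96
Total tax = $11.05 + $0.98 + $0.63 + $0.75 + $0.15 + $0.07 + $4.69 + $0.80 + $0.07 + $0.96 = $20.15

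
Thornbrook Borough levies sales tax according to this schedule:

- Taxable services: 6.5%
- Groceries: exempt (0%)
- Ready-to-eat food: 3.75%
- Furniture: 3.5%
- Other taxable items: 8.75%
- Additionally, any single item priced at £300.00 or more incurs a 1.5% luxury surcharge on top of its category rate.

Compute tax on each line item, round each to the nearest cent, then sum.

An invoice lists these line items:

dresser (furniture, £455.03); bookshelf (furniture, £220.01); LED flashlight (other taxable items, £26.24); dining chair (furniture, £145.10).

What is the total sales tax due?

£37.83

Dresser £455.03: furniture → 3.5% + 1.5% surcharge = 5% → £22.75
Bookshelf £220.01: furniture → 3.5% → £7.70
LED flashlight £26.24: other taxable items → 8.75% → £2.30
Dining chair £145.10: furniture → 3.5% → £5.08
Total tax = £22.75 + £7.70 + £2.30 + £5.08 = £37.83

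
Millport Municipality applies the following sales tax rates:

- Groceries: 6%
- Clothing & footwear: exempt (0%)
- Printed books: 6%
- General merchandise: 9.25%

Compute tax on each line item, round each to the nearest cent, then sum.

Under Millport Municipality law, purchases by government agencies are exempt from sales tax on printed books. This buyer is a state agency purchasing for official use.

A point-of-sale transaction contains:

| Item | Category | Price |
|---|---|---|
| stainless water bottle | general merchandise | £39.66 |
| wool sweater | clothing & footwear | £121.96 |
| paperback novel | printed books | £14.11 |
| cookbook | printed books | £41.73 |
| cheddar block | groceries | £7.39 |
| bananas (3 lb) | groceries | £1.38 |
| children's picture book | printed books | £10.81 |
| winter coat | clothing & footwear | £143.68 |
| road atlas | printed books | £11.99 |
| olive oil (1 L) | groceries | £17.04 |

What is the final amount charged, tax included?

Stainless water bottle £39.66: general merchandise → 9.25% → £3.67
Wool sweater £121.96: clothing & footwear → 0% → £0.00
Paperback novel £14.11: printed books, buyer-exempt → 0% → £0.00
Cookbook £41.73: printed books, buyer-exempt → 0% → £0.00
Cheddar block £7.39: groceries → 6% → £0.44
Bananas (3 lb) £1.38: groceries → 6% → £0.08
Children's picture book £10.81: printed books, buyer-exempt → 0% → £0.00
Winter coat £143.68: clothing & footwear → 0% → £0.00
Road atlas £11.99: printed books, buyer-exempt → 0% → £0.00
Olive oil (1 L) £17.04: groceries → 6% → £1.02
Subtotal = £409.75; tax = £5.21; total due = £414.96

£414.96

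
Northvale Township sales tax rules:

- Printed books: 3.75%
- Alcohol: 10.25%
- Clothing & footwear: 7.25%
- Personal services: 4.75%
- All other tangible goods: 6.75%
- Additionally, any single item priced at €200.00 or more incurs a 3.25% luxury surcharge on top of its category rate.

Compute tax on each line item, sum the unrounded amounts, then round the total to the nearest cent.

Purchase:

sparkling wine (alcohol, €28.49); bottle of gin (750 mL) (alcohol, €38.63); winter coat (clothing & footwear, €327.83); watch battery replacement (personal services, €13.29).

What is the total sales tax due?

€41.93

Sparkling wine €28.49: alcohol → 10.25% → €2.920225
Bottle of gin (750 mL) €38.63: alcohol → 10.25% → €3.959575
Winter coat €327.83: clothing & footwear → 7.25% + 3.25% surcharge = 10.5% → €34.42215
Watch battery replacement €13.29: personal services → 4.75% → €0.631275
Unrounded tax sum = €41.933225 → €41.93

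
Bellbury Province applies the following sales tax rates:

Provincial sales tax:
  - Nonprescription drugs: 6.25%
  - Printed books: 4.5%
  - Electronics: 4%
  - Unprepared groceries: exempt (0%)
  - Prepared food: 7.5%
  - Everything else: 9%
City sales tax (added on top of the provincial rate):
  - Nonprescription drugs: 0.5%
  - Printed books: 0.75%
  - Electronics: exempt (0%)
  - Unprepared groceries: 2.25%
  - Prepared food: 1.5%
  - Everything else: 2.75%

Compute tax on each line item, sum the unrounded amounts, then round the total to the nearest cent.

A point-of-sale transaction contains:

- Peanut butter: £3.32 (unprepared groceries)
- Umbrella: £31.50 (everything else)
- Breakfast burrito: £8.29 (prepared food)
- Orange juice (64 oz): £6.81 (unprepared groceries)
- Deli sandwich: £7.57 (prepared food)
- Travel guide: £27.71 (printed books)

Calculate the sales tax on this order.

Peanut butter £3.32: unprepared groceries → 0% + 2.25% city = 2.25% → £0.0747
Umbrella £31.50: everything else → 9% + 2.75% city = 11.75% → £3.70125
Breakfast burrito £8.29: prepared food → 7.5% + 1.5% city = 9% → £0.7461
Orange juice (64 oz) £6.81: unprepared groceries → 0% + 2.25% city = 2.25% → £0.153225
Deli sandwich £7.57: prepared food → 7.5% + 1.5% city = 9% → £0.6813
Travel guide £27.71: printed books → 4.5% + 0.75% city = 5.25% → £1.454775
Unrounded tax sum = £6.81135 → £6.81

£6.81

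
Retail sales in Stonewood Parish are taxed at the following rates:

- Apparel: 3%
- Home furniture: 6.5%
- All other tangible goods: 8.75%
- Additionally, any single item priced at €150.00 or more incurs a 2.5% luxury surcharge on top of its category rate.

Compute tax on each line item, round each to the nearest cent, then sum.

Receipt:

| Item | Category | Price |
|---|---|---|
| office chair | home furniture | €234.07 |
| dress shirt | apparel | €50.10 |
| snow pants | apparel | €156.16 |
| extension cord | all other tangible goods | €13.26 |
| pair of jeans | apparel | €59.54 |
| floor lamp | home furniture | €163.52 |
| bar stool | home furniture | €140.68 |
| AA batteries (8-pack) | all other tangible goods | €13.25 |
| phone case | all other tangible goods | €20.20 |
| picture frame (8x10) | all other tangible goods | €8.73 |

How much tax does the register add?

€61.66

Office chair €234.07: home furniture → 6.5% + 2.5% surcharge = 9% → €21.07
Dress shirt €50.10: apparel → 3% → €1.50
Snow pants €156.16: apparel → 3% + 2.5% surcharge = 5.5% → €8.59
Extension cord €13.26: all other tangible goods → 8.75% → €1.16
Pair of jeans €59.54: apparel → 3% → €1.79
Floor lamp €163.52: home furniture → 6.5% + 2.5% surcharge = 9% → €14.72
Bar stool €140.68: home furniture → 6.5% → €9.14
AA batteries (8-pack) €13.25: all other tangible goods → 8.75% → €1.16
Phone case €20.20: all other tangible goods → 8.75% → €1.77
Picture frame (8x10) €8.73: all other tangible goods → 8.75% → €0.76
Total tax = €21.07 + €1.50 + €8.59 + €1.16 + €1.79 + €14.72 + €9.14 + €1.16 + €1.77 + €0.76 = €61.66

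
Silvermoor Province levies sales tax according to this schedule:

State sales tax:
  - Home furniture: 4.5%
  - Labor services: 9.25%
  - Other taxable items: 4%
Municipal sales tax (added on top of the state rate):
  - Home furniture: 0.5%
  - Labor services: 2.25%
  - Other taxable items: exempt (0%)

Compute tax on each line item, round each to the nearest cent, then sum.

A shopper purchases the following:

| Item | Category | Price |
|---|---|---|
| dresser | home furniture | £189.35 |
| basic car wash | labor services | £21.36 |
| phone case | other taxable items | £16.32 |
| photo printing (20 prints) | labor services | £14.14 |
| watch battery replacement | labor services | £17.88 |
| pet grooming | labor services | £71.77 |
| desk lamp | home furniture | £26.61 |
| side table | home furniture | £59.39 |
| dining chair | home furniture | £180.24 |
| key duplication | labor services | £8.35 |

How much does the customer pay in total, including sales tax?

£644.20

Dresser £189.35: home furniture → 4.5% + 0.5% municipal = 5% → £9.47
Basic car wash £21.36: labor services → 9.25% + 2.25% municipal = 11.5% → £2.46
Phone case £16.32: other taxable items → 4% + 0% municipal = 4% → £0.65
Photo printing (20 prints) £14.14: labor services → 9.25% + 2.25% municipal = 11.5% → £1.63
Watch battery replacement £17.88: labor services → 9.25% + 2.25% municipal = 11.5% → £2.06
Pet grooming £71.77: labor services → 9.25% + 2.25% municipal = 11.5% → £8.25
Desk lamp £26.61: home furniture → 4.5% + 0.5% municipal = 5% → £1.33
Side table £59.39: home furniture → 4.5% + 0.5% municipal = 5% → £2.97
Dining chair £180.24: home furniture → 4.5% + 0.5% municipal = 5% → £9.01
Key duplication £8.35: labor services → 9.25% + 2.25% municipal = 11.5% → £0.96
Subtotal = £605.41; tax = £38.79; total due = £644.20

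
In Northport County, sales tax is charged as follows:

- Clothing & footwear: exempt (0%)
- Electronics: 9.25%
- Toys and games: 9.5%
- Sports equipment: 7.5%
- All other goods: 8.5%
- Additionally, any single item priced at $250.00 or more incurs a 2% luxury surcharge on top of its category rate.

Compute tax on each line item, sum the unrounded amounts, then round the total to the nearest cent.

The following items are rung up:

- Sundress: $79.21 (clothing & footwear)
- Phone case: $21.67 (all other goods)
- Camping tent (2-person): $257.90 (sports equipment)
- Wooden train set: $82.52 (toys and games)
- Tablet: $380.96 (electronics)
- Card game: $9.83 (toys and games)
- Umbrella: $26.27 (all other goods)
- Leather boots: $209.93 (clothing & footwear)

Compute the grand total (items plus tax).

$1148.50

Sundress $79.21: clothing & footwear → 0% → $0.00
Phone case $21.67: all other goods → 8.5% → $1.84195
Camping tent (2-person) $257.90: sports equipment → 7.5% + 2% surcharge = 9.5% → $24.5005
Wooden train set $82.52: toys and games → 9.5% → $7.8394
Tablet $380.96: electronics → 9.25% + 2% surcharge = 11.25% → $42.858
Card game $9.83: toys and games → 9.5% → $0.93385
Umbrella $26.27: all other goods → 8.5% → $2.23295
Leather boots $209.93: clothing & footwear → 0% → $0.00
Subtotal = $1068.29; unrounded tax = $80.20665 → $80.21; total due = $1148.50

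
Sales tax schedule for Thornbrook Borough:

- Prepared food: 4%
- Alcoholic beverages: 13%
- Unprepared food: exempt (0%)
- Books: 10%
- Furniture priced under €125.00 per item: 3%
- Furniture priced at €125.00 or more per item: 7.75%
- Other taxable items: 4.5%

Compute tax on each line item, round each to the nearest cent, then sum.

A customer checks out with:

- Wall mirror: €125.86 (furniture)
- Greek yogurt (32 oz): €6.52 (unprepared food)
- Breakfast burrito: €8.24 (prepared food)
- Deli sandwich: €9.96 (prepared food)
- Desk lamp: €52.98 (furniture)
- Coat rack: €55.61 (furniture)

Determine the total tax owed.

€13.74

Wall mirror €125.86: furniture, €125.00 or more → 7.75% → €9.75
Greek yogurt (32 oz) €6.52: unprepared food → 0% → €0.00
Breakfast burrito €8.24: prepared food → 4% → €0.33
Deli sandwich €9.96: prepared food → 4% → €0.40
Desk lamp €52.98: furniture, under €125.00 → 3% → €1.59
Coat rack €55.61: furniture, under €125.00 → 3% → €1.67
Total tax = €9.75 + €0.33 + €0.40 + €1.59 + €1.67 = €13.74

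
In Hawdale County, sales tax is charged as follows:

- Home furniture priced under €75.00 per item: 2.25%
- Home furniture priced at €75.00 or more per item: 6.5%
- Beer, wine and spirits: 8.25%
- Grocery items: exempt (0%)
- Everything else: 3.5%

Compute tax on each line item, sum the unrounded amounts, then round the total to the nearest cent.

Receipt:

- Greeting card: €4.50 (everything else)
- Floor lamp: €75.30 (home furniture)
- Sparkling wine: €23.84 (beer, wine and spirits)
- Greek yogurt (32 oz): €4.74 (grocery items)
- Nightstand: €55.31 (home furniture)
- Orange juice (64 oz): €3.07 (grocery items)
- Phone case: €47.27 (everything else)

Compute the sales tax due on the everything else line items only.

Greeting card €4.50: everything else → 3.5% → €0.1575
Phone case €47.27: everything else → 3.5% → €1.65445
Tax on everything else: unrounded sum = €1.81195 → €1.81

€1.81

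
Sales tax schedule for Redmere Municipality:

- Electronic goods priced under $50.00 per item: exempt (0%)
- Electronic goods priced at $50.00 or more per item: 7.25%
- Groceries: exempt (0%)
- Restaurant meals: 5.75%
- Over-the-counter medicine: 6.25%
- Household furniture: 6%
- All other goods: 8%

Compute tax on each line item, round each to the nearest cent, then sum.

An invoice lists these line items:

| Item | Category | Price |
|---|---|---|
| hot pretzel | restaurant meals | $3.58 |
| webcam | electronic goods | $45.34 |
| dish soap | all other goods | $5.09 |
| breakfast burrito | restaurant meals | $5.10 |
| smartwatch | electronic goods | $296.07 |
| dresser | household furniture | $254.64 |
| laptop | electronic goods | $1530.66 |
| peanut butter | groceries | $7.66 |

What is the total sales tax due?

$148.63

Hot pretzel $3.58: restaurant meals → 5.75% → $0.21
Webcam $45.34: electronic goods, under $50.00 → 0% → $0.00
Dish soap $5.09: all other goods → 8% → $0.41
Breakfast burrito $5.10: restaurant meals → 5.75% → $0.29
Smartwatch $296.07: electronic goods, $50.00 or more → 7.25% → $21.47
Dresser $254.64: household furniture → 6% → $15.28
Laptop $1530.66: electronic goods, $50.00 or more → 7.25% → $110.97
Peanut butter $7.66: groceries → 0% → $0.00
Total tax = $0.21 + $0.41 + $0.29 + $21.47 + $15.28 + $110.97 = $148.63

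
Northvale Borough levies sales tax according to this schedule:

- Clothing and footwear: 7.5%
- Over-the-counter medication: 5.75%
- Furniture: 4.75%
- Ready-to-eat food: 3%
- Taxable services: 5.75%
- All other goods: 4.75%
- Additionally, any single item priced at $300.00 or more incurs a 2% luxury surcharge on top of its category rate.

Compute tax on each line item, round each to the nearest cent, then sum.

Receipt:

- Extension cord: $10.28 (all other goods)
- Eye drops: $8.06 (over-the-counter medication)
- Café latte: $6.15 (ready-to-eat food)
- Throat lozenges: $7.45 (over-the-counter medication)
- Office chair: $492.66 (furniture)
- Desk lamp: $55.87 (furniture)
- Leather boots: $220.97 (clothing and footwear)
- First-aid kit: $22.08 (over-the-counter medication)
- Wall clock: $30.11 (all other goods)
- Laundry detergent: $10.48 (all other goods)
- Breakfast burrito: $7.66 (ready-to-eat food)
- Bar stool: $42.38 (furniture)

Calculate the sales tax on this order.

Extension cord $10.28: all other goods → 4.75% → $0.49
Eye drops $8.06: over-the-counter medication → 5.75% → $0.46
Café latte $6.15: ready-to-eat food → 3% → $0.18
Throat lozenges $7.45: over-the-counter medication → 5.75% → $0.43
Office chair $492.66: furniture → 4.75% + 2% surcharge = 6.75% → $33.25
Desk lamp $55.87: furniture → 4.75% → $2.65
Leather boots $220.97: clothing and footwear → 7.5% → $16.57
First-aid kit $22.08: over-the-counter medication → 5.75% → $1.27
Wall clock $30.11: all other goods → 4.75% → $1.43
Laundry detergent $10.48: all other goods → 4.75% → $0.50
Breakfast burrito $7.66: ready-to-eat food → 3% → $0.23
Bar stool $42.38: furniture → 4.75% → $2.01
Total tax = $0.49 + $0.46 + $0.18 + $0.43 + $33.25 + $2.65 + $16.57 + $1.27 + $1.43 + $0.50 + $0.23 + $2.01 = $59.47

$59.47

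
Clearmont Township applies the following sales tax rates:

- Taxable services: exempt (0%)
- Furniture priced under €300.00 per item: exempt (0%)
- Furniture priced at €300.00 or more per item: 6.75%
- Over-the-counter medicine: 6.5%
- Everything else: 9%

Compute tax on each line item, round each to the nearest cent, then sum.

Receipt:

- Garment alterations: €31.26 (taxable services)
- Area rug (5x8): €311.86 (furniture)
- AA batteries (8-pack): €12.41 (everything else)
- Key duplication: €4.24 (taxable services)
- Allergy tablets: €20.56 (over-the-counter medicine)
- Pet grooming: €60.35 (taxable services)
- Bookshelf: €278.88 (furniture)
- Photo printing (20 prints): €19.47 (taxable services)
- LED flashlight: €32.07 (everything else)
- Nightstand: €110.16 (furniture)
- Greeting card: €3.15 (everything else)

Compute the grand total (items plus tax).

€911.09

Garment alterations €31.26: taxable services → 0% → €0.00
Area rug (5x8) €311.86: furniture, €300.00 or more → 6.75% → €21.05
AA batteries (8-pack) €12.41: everything else → 9% → €1.12
Key duplication €4.24: taxable services → 0% → €0.00
Allergy tablets €20.56: over-the-counter medicine → 6.5% → €1.34
Pet grooming €60.35: taxable services → 0% → €0.00
Bookshelf €278.88: furniture, under €300.00 → 0% → €0.00
Photo printing (20 prints) €19.47: taxable services → 0% → €0.00
LED flashlight €32.07: everything else → 9% → €2.89
Nightstand €110.16: furniture, under €300.00 → 0% → €0.00
Greeting card €3.15: everything else → 9% → €0.28
Subtotal = €884.41; tax = €26.68; total due = €911.09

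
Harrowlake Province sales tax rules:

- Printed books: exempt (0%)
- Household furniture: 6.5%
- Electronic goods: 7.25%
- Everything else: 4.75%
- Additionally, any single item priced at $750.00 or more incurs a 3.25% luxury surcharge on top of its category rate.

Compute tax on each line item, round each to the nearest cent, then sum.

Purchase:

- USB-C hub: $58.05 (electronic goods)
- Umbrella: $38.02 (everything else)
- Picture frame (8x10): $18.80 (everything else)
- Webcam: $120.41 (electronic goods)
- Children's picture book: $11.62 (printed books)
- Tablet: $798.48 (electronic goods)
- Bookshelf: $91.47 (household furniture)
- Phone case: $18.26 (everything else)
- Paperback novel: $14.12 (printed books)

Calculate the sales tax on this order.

$106.30

USB-C hub $58.05: electronic goods → 7.25% → $4.21
Umbrella $38.02: everything else → 4.75% → $1.81
Picture frame (8x10) $18.80: everything else → 4.75% → $0.89
Webcam $120.41: electronic goods → 7.25% → $8.73
Children's picture book $11.62: printed books → 0% → $0.00
Tablet $798.48: electronic goods → 7.25% + 3.25% surcharge = 10.5% → $83.84
Bookshelf $91.47: household furniture → 6.5% → $5.95
Phone case $18.26: everything else → 4.75% → $0.87
Paperback novel $14.12: printed books → 0% → $0.00
Total tax = $4.21 + $1.81 + $0.89 + $8.73 + $83.84 + $5.95 + $0.87 = $106.30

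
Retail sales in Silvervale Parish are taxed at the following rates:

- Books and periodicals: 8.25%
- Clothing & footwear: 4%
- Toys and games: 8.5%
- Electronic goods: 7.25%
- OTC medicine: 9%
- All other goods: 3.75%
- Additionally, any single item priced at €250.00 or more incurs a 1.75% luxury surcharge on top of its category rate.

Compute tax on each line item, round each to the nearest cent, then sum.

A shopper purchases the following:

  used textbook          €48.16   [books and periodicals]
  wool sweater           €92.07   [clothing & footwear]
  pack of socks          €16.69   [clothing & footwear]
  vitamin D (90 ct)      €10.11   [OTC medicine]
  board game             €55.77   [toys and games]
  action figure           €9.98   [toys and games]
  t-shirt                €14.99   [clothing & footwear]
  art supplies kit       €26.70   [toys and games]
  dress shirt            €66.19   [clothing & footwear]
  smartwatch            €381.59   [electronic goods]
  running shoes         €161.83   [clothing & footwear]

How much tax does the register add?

€61.15

Used textbook €48.16: books and periodicals → 8.25% → €3.97
Wool sweater €92.07: clothing & footwear → 4% → €3.68
Pack of socks €16.69: clothing & footwear → 4% → €0.67
Vitamin D (90 ct) €10.11: OTC medicine → 9% → €0.91
Board game €55.77: toys and games → 8.5% → €4.74
Action figure €9.98: toys and games → 8.5% → €0.85
T-shirt €14.99: clothing & footwear → 4% → €0.60
Art supplies kit €26.70: toys and games → 8.5% → €2.27
Dress shirt €66.19: clothing & footwear → 4% → €2.65
Smartwatch €381.59: electronic goods → 7.25% + 1.75% surcharge = 9% → €34.34
Running shoes €161.83: clothing & footwear → 4% → €6.47
Total tax = €3.97 + €3.68 + €0.67 + €0.91 + €4.74 + €0.85 + €0.60 + €2.27 + €2.65 + €34.34 + €6.47 = €61.15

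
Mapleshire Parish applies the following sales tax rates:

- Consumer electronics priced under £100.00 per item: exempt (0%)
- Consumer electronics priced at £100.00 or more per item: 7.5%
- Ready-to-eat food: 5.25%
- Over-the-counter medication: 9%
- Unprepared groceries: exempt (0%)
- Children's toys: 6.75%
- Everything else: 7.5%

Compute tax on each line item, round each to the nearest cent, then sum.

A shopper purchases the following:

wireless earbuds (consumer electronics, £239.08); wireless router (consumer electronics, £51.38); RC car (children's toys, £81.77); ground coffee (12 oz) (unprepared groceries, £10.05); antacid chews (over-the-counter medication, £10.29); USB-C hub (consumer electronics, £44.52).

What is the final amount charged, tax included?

£461.47

Wireless earbuds £239.08: consumer electronics, £100.00 or more → 7.5% → £17.93
Wireless router £51.38: consumer electronics, under £100.00 → 0% → £0.00
RC car £81.77: children's toys → 6.75% → £5.52
Ground coffee (12 oz) £10.05: unprepared groceries → 0% → £0.00
Antacid chews £10.29: over-the-counter medication → 9% → £0.93
USB-C hub £44.52: consumer electronics, under £100.00 → 0% → £0.00
Subtotal = £437.09; tax = £24.38; total due = £461.47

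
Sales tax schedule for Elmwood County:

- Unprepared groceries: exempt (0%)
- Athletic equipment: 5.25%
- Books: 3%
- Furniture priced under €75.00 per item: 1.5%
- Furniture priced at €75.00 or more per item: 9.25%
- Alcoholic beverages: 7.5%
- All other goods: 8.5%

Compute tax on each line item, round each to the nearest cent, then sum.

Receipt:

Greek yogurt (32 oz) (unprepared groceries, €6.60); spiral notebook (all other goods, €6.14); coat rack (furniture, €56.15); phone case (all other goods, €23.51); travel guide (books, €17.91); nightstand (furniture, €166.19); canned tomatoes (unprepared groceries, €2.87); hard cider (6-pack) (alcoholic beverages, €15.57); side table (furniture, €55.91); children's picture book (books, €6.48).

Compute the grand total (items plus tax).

€378.80

Greek yogurt (32 oz) €6.60: unprepared groceries → 0% → €0.00
Spiral notebook €6.14: all other goods → 8.5% → €0.52
Coat rack €56.15: furniture, under €75.00 → 1.5% → €0.84
Phone case €23.51: all other goods → 8.5% → €2.00
Travel guide €17.91: books → 3% → €0.54
Nightstand €166.19: furniture, €75.00 or more → 9.25% → €15.37
Canned tomatoes €2.87: unprepared groceries → 0% → €0.00
Hard cider (6-pack) €15.57: alcoholic beverages → 7.5% → €1.17
Side table €55.91: furniture, under €75.00 → 1.5% → €0.84
Children's picture book €6.48: books → 3% → €0.19
Subtotal = €357.33; tax = €21.47; total due = €378.80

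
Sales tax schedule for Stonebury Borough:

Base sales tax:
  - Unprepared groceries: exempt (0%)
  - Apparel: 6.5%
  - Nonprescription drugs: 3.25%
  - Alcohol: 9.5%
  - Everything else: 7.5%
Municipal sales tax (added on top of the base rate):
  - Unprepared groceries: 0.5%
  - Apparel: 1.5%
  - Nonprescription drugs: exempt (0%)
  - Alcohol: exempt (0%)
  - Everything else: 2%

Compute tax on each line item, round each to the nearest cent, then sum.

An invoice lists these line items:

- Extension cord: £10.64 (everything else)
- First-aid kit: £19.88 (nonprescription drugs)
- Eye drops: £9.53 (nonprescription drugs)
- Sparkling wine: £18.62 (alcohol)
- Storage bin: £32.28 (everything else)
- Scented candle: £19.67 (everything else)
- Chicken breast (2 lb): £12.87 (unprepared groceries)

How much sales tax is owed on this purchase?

£8.74

Extension cord £10.64: everything else → 7.5% + 2% municipal = 9.5% → £1.01
First-aid kit £19.88: nonprescription drugs → 3.25% + 0% municipal = 3.25% → £0.65
Eye drops £9.53: nonprescription drugs → 3.25% + 0% municipal = 3.25% → £0.31
Sparkling wine £18.62: alcohol → 9.5% + 0% municipal = 9.5% → £1.77
Storage bin £32.28: everything else → 7.5% + 2% municipal = 9.5% → £3.07
Scented candle £19.67: everything else → 7.5% + 2% municipal = 9.5% → £1.87
Chicken breast (2 lb) £12.87: unprepared groceries → 0% + 0.5% municipal = 0.5% → £0.06
Total tax = £1.01 + £0.65 + £0.31 + £1.77 + £3.07 + £1.87 + £0.06 = £8.74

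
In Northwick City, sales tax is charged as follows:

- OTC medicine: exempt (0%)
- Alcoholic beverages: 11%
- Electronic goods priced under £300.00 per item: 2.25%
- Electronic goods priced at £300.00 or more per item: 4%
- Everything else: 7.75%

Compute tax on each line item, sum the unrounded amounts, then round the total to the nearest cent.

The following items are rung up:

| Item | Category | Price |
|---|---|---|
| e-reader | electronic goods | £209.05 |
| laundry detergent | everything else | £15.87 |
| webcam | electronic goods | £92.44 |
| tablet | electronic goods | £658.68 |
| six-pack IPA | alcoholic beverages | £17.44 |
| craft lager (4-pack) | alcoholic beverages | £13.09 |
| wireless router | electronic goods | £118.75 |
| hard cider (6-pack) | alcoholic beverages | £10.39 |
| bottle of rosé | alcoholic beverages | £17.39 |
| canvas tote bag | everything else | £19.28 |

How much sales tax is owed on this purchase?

E-reader £209.05: electronic goods, under £300.00 → 2.25% → £4.703625
Laundry detergent £15.87: everything else → 7.75% → £1.229925
Webcam £92.44: electronic goods, under £300.00 → 2.25% → £2.0799
Tablet £658.68: electronic goods, £300.00 or more → 4% → £26.3472
Six-pack IPA £17.44: alcoholic beverages → 11% → £1.9184
Craft lager (4-pack) £13.09: alcoholic beverages → 11% → £1.4399
Wireless router £118.75: electronic goods, under £300.00 → 2.25% → £2.671875
Hard cider (6-pack) £10.39: alcoholic beverages → 11% → £1.1429
Bottle of rosé £17.39: alcoholic beverages → 11% → £1.9129
Canvas tote bag £19.28: everything else → 7.75% → £1.4942
Unrounded tax sum = £44.940825 → £44.94

£44.94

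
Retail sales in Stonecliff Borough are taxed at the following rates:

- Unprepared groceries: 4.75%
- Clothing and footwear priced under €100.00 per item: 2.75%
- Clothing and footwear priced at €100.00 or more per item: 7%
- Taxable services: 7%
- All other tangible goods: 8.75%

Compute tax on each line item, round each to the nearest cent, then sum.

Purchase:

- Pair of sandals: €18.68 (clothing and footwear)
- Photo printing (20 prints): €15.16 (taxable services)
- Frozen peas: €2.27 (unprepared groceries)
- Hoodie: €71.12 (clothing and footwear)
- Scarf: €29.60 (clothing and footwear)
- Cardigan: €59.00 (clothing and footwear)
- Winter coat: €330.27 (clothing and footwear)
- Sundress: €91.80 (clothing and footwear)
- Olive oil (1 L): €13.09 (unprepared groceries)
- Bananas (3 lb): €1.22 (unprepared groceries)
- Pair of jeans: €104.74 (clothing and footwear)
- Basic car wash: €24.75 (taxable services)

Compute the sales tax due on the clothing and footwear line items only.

€37.87

Pair of sandals €18.68: clothing and footwear, under €100.00 → 2.75% → €0.51
Hoodie €71.12: clothing and footwear, under €100.00 → 2.75% → €1.96
Scarf €29.60: clothing and footwear, under €100.00 → 2.75% → €0.81
Cardigan €59.00: clothing and footwear, under €100.00 → 2.75% → €1.62
Winter coat €330.27: clothing and footwear, €100.00 or more → 7% → €23.12
Sundress €91.80: clothing and footwear, under €100.00 → 2.75% → €2.52
Pair of jeans €104.74: clothing and footwear, €100.00 or more → 7% → €7.33
Tax on clothing and footwear = €0.51 + €1.96 + €0.81 + €1.62 + €23.12 + €2.52 + €7.33 = €37.87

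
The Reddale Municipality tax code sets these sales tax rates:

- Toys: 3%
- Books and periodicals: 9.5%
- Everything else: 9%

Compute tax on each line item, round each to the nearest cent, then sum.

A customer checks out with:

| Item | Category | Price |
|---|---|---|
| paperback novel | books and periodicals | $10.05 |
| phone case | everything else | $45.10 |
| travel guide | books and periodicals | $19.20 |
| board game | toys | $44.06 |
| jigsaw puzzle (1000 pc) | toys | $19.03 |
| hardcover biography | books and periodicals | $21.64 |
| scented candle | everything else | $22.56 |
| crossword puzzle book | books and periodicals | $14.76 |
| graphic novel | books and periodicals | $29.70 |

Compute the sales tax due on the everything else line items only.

Phone case $45.10: everything else → 9% → $4.06
Scented candle $22.56: everything else → 9% → $2.03
Tax on everything else = $4.06 + $2.03 = $6.09

$6.09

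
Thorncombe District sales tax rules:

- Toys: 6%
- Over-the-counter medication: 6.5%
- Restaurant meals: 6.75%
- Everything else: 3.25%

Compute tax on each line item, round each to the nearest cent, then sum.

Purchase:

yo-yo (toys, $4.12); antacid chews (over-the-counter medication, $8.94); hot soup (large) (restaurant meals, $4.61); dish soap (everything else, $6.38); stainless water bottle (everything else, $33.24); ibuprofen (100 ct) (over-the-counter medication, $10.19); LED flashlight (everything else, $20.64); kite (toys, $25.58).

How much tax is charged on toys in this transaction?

$1.78

Yo-yo $4.12: toys → 6% → $0.25
Kite $25.58: toys → 6% → $1.53
Tax on toys = $0.25 + $1.53 = $1.78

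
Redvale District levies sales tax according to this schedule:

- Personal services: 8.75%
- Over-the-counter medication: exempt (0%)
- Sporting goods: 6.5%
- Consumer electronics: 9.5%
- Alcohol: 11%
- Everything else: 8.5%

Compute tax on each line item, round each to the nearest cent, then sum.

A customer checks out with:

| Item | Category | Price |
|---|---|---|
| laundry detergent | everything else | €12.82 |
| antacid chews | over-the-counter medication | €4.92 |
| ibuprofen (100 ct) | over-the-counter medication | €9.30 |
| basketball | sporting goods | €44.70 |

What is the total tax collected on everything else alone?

€1.09

Laundry detergent €12.82: everything else → 8.5% → €1.09
Tax on everything else = €1.09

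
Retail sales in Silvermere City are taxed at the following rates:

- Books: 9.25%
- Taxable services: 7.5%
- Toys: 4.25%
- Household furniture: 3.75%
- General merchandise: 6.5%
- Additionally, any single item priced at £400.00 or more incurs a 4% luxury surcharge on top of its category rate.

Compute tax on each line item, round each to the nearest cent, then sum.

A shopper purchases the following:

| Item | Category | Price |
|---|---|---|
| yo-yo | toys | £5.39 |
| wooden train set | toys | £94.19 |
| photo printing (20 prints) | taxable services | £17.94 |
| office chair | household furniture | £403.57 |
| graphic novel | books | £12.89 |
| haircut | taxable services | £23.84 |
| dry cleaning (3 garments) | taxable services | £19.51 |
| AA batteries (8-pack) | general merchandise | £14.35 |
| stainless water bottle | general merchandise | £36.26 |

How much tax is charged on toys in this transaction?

£4.23

Yo-yo £5.39: toys → 4.25% → £0.23
Wooden train set £94.19: toys → 4.25% → £4.00
Tax on toys = £0.23 + £4.00 = £4.23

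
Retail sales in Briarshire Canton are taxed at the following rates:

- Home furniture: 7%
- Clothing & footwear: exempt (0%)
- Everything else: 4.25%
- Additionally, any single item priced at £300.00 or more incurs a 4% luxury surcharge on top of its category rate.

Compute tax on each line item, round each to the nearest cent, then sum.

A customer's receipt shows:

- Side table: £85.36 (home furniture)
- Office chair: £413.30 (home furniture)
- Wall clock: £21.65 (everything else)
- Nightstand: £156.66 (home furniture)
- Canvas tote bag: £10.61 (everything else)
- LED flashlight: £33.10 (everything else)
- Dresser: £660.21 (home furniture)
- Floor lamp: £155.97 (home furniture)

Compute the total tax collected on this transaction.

Side table £85.36: home furniture → 7% → £5.98
Office chair £413.30: home furniture → 7% + 4% surcharge = 11% → £45.46
Wall clock £21.65: everything else → 4.25% → £0.92
Nightstand £156.66: home furniture → 7% → £10.97
Canvas tote bag £10.61: everything else → 4.25% → £0.45
LED flashlight £33.10: everything else → 4.25% → £1.41
Dresser £660.21: home furniture → 7% + 4% surcharge = 11% → £72.62
Floor lamp £155.97: home furniture → 7% → £10.92
Total tax = £5.98 + £45.46 + £0.92 + £10.97 + £0.45 + £1.41 + £72.62 + £10.92 = £148.73

£148.73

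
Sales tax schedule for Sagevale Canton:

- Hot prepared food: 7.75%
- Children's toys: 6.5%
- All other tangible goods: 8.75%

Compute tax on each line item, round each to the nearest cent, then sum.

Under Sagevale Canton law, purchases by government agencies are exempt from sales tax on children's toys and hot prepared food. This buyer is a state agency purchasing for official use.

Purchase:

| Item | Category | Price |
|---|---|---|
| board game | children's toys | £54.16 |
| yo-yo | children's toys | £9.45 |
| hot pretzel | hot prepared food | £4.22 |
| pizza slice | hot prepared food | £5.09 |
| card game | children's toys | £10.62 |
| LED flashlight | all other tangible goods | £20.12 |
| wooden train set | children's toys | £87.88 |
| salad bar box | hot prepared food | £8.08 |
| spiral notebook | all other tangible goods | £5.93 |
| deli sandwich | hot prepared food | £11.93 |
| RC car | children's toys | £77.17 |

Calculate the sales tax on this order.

£2.28

Board game £54.16: children's toys, buyer-exempt → 0% → £0.00
Yo-yo £9.45: children's toys, buyer-exempt → 0% → £0.00
Hot pretzel £4.22: hot prepared food, buyer-exempt → 0% → £0.00
Pizza slice £5.09: hot prepared food, buyer-exempt → 0% → £0.00
Card game £10.62: children's toys, buyer-exempt → 0% → £0.00
LED flashlight £20.12: all other tangible goods → 8.75% → £1.76
Wooden train set £87.88: children's toys, buyer-exempt → 0% → £0.00
Salad bar box £8.08: hot prepared food, buyer-exempt → 0% → £0.00
Spiral notebook £5.93: all other tangible goods → 8.75% → £0.52
Deli sandwich £11.93: hot prepared food, buyer-exempt → 0% → £0.00
RC car £77.17: children's toys, buyer-exempt → 0% → £0.00
Total tax = £1.76 + £0.52 = £2.28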